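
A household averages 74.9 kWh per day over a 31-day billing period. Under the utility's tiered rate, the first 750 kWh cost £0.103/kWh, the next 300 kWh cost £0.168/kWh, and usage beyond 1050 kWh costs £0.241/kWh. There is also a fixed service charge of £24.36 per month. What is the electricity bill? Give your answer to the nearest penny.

Usage = 74.9 kWh/day × 31 days = 2321.9 kWh
First 750 kWh × £0.103 = £77.25
Next 300 kWh × £0.168 = £50.40
Remaining 1271.9 kWh × £0.241 = £306.53
Energy charge = £434.18; + service £24.36 = £458.54

£458.54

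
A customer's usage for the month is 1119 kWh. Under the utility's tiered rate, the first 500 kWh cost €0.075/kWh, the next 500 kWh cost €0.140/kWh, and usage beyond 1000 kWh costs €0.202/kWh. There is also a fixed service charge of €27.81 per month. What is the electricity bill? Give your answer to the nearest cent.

€159.35

First 500 kWh × €0.075 = €37.50
Next 500 kWh × €0.140 = €70.00
Remaining 119 kWh × €0.202 = €24.04
Energy charge = €131.54; + service €27.81 = €159.35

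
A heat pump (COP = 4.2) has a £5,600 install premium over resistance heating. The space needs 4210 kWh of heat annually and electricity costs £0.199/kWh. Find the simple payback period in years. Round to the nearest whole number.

9 years

Resistance: 4210 kWh × £0.199 = £837.79/yr
Heat pump: 4210 / 4.2 = 1002 kWh in → × £0.199 = £199.47/yr
Annual savings = £638.32
Payback = £5,600 / £638.32 = 8.77 years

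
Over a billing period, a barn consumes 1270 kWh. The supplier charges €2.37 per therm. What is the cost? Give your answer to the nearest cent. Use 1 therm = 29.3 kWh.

1270 kWh × (0.03413 therm/kWh) = 43.34 therm
Cost = 43.34 therm × €2.37/therm = €102.73

€102.73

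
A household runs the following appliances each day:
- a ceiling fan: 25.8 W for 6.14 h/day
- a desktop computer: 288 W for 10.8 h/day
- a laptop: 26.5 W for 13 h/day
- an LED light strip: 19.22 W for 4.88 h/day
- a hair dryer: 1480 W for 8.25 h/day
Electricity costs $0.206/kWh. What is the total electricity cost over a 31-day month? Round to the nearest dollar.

$102

ceiling fan: 25.8 W × 6.14 h × 31 d = 4,911 Wh = 4.911 kWh
desktop computer: 288 W × 10.8 h × 31 d = 96,422 Wh = 96.42 kWh
laptop: 26.5 W × 13 h × 31 d = 10,680 Wh = 10.68 kWh
LED light strip: 19.22 W × 4.88 h × 31 d = 2,908 Wh = 2.908 kWh
hair dryer: 1480 W × 8.25 h × 31 d = 378,510 Wh = 378.5 kWh
Total energy = 4.911 + 96.42 + 10.68 + 2.908 + 378.5 = 493.4 kWh
Cost = 493.4 kWh × $0.206 = $101.65 ≈ $102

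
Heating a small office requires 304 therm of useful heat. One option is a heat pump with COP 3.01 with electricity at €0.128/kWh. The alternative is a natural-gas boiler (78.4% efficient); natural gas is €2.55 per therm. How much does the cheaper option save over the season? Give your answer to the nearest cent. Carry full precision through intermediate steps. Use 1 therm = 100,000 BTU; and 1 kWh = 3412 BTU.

Heat load = 304 therm × 100,000 = 30,400,000 BTU
Gas: input = 30,400,000 / 0.784 = 38,775,510 BTU = 387.8 therm → 387.8 × €2.55 = €988.78
Heat pump: 30,400,000 BTU / 3412 = 8,910 kWh heat; / 3.01 = 2,960 kWh in → × €0.128 = €378.89
Difference = |€988.78 − €378.89| = €609.89

€609.89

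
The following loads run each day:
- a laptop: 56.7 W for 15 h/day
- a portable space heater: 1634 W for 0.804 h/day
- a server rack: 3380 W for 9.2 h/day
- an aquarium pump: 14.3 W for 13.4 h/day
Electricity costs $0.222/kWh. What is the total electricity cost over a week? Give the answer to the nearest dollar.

laptop: 56.7 W × 15 h × 7 d = 5,954 Wh = 5.954 kWh
portable space heater: 1634 W × 0.804 h × 7 d = 9,196 Wh = 9.196 kWh
server rack: 3380 W × 9.2 h × 7 d = 217,672 Wh = 217.7 kWh
aquarium pump: 14.3 W × 13.4 h × 7 d = 1,341 Wh = 1.341 kWh
Total energy = 5.954 + 9.196 + 217.7 + 1.341 = 234.2 kWh
Cost = 234.2 kWh × $0.222 = $51.98 ≈ $52

$52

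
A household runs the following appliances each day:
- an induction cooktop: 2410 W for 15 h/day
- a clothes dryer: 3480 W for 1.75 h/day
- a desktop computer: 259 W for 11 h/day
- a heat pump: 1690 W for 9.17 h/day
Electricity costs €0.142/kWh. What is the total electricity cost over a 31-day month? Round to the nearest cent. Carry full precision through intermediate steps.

€266.70

induction cooktop: 2410 W × 15 h × 31 d = 1,120,650 Wh = 1,121 kWh
clothes dryer: 3480 W × 1.75 h × 31 d = 188,790 Wh = 188.8 kWh
desktop computer: 259 W × 11 h × 31 d = 88,319 Wh = 88.32 kWh
heat pump: 1690 W × 9.17 h × 31 d = 480,416 Wh = 480.4 kWh
Total energy = 1,121 + 188.8 + 88.32 + 480.4 = 1,878 kWh
Cost = 1,878 kWh × €0.142 = €266.70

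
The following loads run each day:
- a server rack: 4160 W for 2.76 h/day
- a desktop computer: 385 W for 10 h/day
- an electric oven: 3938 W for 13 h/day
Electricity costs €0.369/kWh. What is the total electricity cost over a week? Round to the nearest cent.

€171.84

server rack: 4160 W × 2.76 h × 7 d = 80,371 Wh = 80.37 kWh
desktop computer: 385 W × 10 h × 7 d = 26,950 Wh = 26.95 kWh
electric oven: 3938 W × 13 h × 7 d = 358,358 Wh = 358.4 kWh
Total energy = 80.37 + 26.95 + 358.4 = 465.7 kWh
Cost = 465.7 kWh × €0.369 = €171.84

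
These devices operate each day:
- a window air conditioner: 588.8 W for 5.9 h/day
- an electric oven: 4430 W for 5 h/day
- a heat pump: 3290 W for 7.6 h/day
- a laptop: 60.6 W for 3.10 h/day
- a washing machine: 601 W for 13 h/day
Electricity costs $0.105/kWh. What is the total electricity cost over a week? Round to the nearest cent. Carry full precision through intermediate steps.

window air conditioner: 588.8 W × 5.9 h × 7 d = 24,317 Wh = 24.32 kWh
electric oven: 4430 W × 5 h × 7 d = 155,050 Wh = 155.1 kWh
heat pump: 3290 W × 7.6 h × 7 d = 175,028 Wh = 175 kWh
laptop: 60.6 W × 3.10 h × 7 d = 1,315 Wh = 1.315 kWh
washing machine: 601 W × 13 h × 7 d = 54,691 Wh = 54.69 kWh
Total energy = 24.32 + 155.1 + 175 + 1.315 + 54.69 = 410.4 kWh
Cost = 410.4 kWh × $0.105 = $43.09

$43.09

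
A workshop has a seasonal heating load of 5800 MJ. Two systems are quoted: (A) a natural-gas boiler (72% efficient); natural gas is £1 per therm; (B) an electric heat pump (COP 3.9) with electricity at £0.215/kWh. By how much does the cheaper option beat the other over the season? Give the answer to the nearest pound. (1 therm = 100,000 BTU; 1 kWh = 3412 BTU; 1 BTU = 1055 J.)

£12

Heat load = 5800 MJ = 5,800,000,000 J / 1055 = 5,497,630 BTU
Gas: input = 5,497,630 / 0.720 = 7,635,598 BTU = 76.36 therm → 76.36 × £1 = £76.36
Heat pump: 5,497,630 BTU / 3412 = 1,611 kWh heat; / 3.9 = 413.1 kWh in → × £0.215 = £88.83
Difference = |£76.36 − £88.83| = £12.47 ≈ £12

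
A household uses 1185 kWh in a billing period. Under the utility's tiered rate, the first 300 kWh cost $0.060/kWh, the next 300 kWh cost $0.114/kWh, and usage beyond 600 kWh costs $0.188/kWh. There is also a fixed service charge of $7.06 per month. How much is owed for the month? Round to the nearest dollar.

$169

First 300 kWh × $0.060 = $18.00
Next 300 kWh × $0.114 = $34.20
Remaining 585 kWh × $0.188 = $109.98
Energy charge = $162.18; + service $7.06 = $169.24 ≈ $169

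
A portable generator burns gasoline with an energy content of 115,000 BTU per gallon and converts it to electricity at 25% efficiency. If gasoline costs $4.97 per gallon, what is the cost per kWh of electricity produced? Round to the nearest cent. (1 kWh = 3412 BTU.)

$0.59

Electrical output per gallon = 115,000 BTU × 0.25 / 3412 BTU/kWh = 8.426 kWh
Cost per kWh = $4.97 / 8.426 kWh = $0.590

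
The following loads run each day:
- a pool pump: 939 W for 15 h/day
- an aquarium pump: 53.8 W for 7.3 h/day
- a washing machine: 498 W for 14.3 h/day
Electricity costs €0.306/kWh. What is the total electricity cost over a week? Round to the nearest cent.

pool pump: 939 W × 15 h × 7 d = 98,595 Wh = 98.59 kWh
aquarium pump: 53.8 W × 7.3 h × 7 d = 2,749 Wh = 2.749 kWh
washing machine: 498 W × 14.3 h × 7 d = 49,850 Wh = 49.85 kWh
Total energy = 98.59 + 2.749 + 49.85 = 151.2 kWh
Cost = 151.2 kWh × €0.306 = €46.27

€46.27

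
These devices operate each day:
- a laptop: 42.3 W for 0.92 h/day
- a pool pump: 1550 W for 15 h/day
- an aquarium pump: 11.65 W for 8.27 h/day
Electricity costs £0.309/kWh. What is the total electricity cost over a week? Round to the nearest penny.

laptop: 42.3 W × 0.92 h × 7 d = 272 Wh = 0.2724 kWh
pool pump: 1550 W × 15 h × 7 d = 162,750 Wh = 162.8 kWh
aquarium pump: 11.65 W × 8.27 h × 7 d = 674 Wh = 0.6744 kWh
Total energy = 0.2724 + 162.8 + 0.6744 = 163.7 kWh
Cost = 163.7 kWh × £0.309 = £50.58

£50.58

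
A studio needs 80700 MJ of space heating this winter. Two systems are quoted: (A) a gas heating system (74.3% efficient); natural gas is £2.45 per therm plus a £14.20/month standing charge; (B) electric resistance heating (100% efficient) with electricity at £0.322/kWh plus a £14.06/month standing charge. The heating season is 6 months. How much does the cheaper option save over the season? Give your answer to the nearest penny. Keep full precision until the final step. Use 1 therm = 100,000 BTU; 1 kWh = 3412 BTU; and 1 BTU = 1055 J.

Heat load = 80700 MJ = 80,700,000,000 J / 1055 = 76,492,891 BTU
Gas: input = 76,492,891 / 0.743 = 102,951,401 BTU = 1,030 therm → 1,030 × £2.45 = £2,522.31; + 6 × £14.20 standing = £2,607.51
Electric: 76,492,891 BTU / 3412 = 22,420 kWh → × £0.322 = £7,218.85; + 6 × £14.06 standing = £7,303.21
Difference = |£2,607.51 − £7,303.21| = £4,695.70

£4695.70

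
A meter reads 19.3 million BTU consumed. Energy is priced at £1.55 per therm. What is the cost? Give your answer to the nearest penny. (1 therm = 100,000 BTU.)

19.3 million BTU × (10 therm/million BTU) = 193 therm
Cost = 193 therm × £1.55/therm = £299.15

£299.15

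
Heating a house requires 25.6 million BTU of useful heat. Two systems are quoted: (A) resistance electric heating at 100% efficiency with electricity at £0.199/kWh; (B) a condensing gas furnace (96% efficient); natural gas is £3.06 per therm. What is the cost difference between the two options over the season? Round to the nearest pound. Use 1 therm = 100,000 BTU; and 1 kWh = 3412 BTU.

£677

Heat load = 25.6 × 10⁶ BTU = 25,600,000 BTU
Gas: input = 25,600,000 / 0.960 = 26,666,667 BTU = 266.7 therm → 266.7 × £3.06 = £816.00
Electric: 25,600,000 BTU / 3412 = 7,503 kWh → × £0.199 = £1,493.08
Difference = |£816.00 − £1,493.08| = £677.08 ≈ £677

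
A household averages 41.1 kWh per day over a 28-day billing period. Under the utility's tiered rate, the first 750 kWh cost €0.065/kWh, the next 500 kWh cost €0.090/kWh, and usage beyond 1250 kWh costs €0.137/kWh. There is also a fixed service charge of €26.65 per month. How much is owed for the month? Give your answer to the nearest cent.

€111.47

Usage = 41.1 kWh/day × 28 days = 1150.8 kWh
First 750 kWh × €0.065 = €48.75
Next 400.8 kWh × €0.090 = €36.07
Remaining tier: 0 kWh (not reached)
Energy charge = €84.82; + service €26.65 = €111.47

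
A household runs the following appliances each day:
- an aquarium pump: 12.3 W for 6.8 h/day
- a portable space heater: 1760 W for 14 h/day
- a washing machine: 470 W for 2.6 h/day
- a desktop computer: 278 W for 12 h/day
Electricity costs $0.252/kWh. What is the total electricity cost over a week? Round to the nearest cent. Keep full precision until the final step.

$51.65

aquarium pump: 12.3 W × 6.8 h × 7 d = 585 Wh = 0.5855 kWh
portable space heater: 1760 W × 14 h × 7 d = 172,480 Wh = 172.5 kWh
washing machine: 470 W × 2.6 h × 7 d = 8,554 Wh = 8.554 kWh
desktop computer: 278 W × 12 h × 7 d = 23,352 Wh = 23.35 kWh
Total energy = 0.5855 + 172.5 + 8.554 + 23.35 = 205 kWh
Cost = 205 kWh × $0.252 = $51.65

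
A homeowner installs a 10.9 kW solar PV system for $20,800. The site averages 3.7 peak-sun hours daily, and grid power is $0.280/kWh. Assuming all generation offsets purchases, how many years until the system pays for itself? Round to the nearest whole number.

5 years

Daily generation = 10.9 kW × 3.7 h = 40.33 kWh
Annual generation = 40.33 × 365 = 14720 kWh
Annual savings = 14720 × $0.280 = $4,121.73
Payback = $20,800 / $4,121.73 = 5.05 years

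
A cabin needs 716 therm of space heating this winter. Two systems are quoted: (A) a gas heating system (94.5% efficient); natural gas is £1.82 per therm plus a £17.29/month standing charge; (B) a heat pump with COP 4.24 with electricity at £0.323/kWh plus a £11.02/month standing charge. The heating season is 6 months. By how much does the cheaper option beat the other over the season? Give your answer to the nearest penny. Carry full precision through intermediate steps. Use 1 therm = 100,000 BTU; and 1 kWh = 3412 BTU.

£182.02

Heat load = 716 therm × 100,000 = 71,600,000 BTU
Gas: input = 71,600,000 / 0.945 = 75,767,196 BTU = 757.7 therm → 757.7 × £1.82 = £1,378.96; + 6 × £17.29 standing = £1,482.70
Heat pump: 71,600,000 BTU / 3412 = 20,980 kWh heat; / 4.24 = 4,949 kWh in → × £0.323 = £1,598.60; + 6 × £11.02 standing = £1,664.72
Difference = |£1,482.70 − £1,664.72| = £182.02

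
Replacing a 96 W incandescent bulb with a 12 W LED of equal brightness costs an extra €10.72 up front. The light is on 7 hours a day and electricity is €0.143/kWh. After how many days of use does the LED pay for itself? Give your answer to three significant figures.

Power saved = 96 − 12 = 84 W
Daily energy saved = 84 W × 7 h = 588 Wh = 0.588 kWh
Daily savings = 0.588 × €0.143 = €0.0841
Payback = €10.72 / €0.0841 per day = 127.5 days

127 days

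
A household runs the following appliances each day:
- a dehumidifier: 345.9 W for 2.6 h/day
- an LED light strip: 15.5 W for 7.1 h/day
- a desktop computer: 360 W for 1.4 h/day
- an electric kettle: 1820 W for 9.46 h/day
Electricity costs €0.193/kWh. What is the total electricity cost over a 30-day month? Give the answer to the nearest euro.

dehumidifier: 345.9 W × 2.6 h × 30 d = 26,980 Wh = 26.98 kWh
LED light strip: 15.5 W × 7.1 h × 30 d = 3,302 Wh = 3.301 kWh
desktop computer: 360 W × 1.4 h × 30 d = 15,120 Wh = 15.12 kWh
electric kettle: 1820 W × 9.46 h × 30 d = 516,516 Wh = 516.5 kWh
Total energy = 26.98 + 3.301 + 15.12 + 516.5 = 561.9 kWh
Cost = 561.9 kWh × €0.193 = €108.45 ≈ €108

€108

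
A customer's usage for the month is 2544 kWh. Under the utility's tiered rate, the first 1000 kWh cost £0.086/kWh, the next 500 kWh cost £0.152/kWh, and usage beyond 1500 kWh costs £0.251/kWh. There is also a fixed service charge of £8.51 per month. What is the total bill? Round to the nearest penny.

£432.55

First 1000 kWh × £0.086 = £86.00
Next 500 kWh × £0.152 = £76.00
Remaining 1044 kWh × £0.251 = £262.04
Energy charge = £424.04; + service £8.51 = £432.55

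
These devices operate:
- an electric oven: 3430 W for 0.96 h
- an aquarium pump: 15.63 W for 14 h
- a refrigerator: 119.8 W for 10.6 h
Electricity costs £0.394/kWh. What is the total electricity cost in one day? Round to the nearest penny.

£1.88

electric oven: 3430 W × 0.96 h = 3,293 Wh = 3.293 kWh
aquarium pump: 15.63 W × 14 h = 219 Wh = 0.2188 kWh
refrigerator: 119.8 W × 10.6 h = 1,270 Wh = 1.27 kWh
Total energy = 3.293 + 0.2188 + 1.27 = 4.781 kWh
Cost = 4.781 kWh × £0.394 = £1.88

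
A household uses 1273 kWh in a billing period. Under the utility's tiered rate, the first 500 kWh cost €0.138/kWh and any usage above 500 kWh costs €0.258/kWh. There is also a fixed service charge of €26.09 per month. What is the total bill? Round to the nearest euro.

First 500 kWh × €0.138 = €69.00
Remaining 773 kWh × €0.258 = €199.43
Energy charge = €268.43; + service €26.09 = €294.52 ≈ €295

€295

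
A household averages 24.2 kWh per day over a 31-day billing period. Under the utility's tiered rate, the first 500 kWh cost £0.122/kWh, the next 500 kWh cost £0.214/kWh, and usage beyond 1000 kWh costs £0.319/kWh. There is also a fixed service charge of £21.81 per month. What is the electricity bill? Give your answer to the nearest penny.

£136.35

Usage = 24.2 kWh/day × 31 days = 750.2 kWh
First 500 kWh × £0.122 = £61.00
Next 250.2 kWh × £0.214 = £53.54
Remaining tier: 0 kWh (not reached)
Energy charge = £114.54; + service £21.81 = £136.35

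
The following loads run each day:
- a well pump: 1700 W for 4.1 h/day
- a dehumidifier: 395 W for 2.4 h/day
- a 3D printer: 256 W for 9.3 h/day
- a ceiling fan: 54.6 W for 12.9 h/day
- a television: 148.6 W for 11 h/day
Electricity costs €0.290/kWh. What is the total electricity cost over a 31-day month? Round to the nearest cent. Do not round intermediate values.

well pump: 1700 W × 4.1 h × 31 d = 216,070 Wh = 216.1 kWh
dehumidifier: 395 W × 2.4 h × 31 d = 29,388 Wh = 29.39 kWh
3D printer: 256 W × 9.3 h × 31 d = 73,805 Wh = 73.8 kWh
ceiling fan: 54.6 W × 12.9 h × 31 d = 21,835 Wh = 21.83 kWh
television: 148.6 W × 11 h × 31 d = 50,673 Wh = 50.67 kWh
Total energy = 216.1 + 29.39 + 73.8 + 21.83 + 50.67 = 391.8 kWh
Cost = 391.8 kWh × €0.290 = €113.61

€113.61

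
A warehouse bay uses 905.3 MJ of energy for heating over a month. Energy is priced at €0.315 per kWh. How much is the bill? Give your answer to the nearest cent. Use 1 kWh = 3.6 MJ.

905.3 MJ × (0.27778 kWh/MJ) = 251.5 kWh
Cost = 251.5 kWh × €0.315/kWh = €79.21

€79.21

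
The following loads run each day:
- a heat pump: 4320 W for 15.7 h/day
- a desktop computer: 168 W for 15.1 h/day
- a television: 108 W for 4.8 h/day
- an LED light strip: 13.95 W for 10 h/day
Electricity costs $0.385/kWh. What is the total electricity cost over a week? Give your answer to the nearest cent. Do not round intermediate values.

$191.40

heat pump: 4320 W × 15.7 h × 7 d = 474,768 Wh = 474.8 kWh
desktop computer: 168 W × 15.1 h × 7 d = 17,758 Wh = 17.76 kWh
television: 108 W × 4.8 h × 7 d = 3,629 Wh = 3.629 kWh
LED light strip: 13.95 W × 10 h × 7 d = 976 Wh = 0.9765 kWh
Total energy = 474.8 + 17.76 + 3.629 + 0.9765 = 497.1 kWh
Cost = 497.1 kWh × $0.385 = $191.40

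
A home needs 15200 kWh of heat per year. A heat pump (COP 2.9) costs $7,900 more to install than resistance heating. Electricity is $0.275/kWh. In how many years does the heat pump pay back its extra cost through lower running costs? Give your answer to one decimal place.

2.9 years

Resistance: 15200 kWh × $0.275 = $4,180.00/yr
Heat pump: 15200 / 2.9 = 5241 kWh in → × $0.275 = $1,441.38/yr
Annual savings = $2,738.62
Payback = $7,900 / $2,738.62 = 2.88 years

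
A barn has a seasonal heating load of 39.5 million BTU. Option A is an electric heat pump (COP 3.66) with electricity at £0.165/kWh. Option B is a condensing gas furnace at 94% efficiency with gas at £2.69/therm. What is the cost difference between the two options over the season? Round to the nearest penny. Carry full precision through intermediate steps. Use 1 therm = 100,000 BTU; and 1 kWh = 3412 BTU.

£608.47

Heat load = 39.5 × 10⁶ BTU = 39,500,000 BTU
Gas: input = 39,500,000 / 0.94 = 42,021,277 BTU = 420.2 therm → 420.2 × £2.69 = £1,130.37
Heat pump: 39,500,000 BTU / 3412 = 11,580 kWh heat; / 3.66 = 3,163 kWh in → × £0.165 = £521.90
Difference = |£1,130.37 − £521.90| = £608.47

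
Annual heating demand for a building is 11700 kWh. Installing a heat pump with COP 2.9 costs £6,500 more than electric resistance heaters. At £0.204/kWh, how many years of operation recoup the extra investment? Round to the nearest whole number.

Resistance: 11700 kWh × £0.204 = £2,386.80/yr
Heat pump: 11700 / 2.9 = 4034 kWh in → × £0.204 = £823.03/yr
Annual savings = £1,563.77
Payback = £6,500 / £1,563.77 = 4.16 years

4 years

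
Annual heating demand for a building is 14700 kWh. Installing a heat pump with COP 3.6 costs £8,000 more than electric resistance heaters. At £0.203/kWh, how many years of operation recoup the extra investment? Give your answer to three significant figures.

Resistance: 14700 kWh × £0.203 = £2,984.10/yr
Heat pump: 14700 / 3.6 = 4083 kWh in → × £0.203 = £828.92/yr
Annual savings = £2,155.18
Payback = £8,000 / £2,155.18 = 3.71 years

3.71 years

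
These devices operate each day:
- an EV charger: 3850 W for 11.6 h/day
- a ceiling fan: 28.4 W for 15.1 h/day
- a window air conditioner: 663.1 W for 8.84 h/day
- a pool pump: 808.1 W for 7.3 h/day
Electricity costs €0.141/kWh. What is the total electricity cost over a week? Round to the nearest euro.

EV charger: 3850 W × 11.6 h × 7 d = 312,620 Wh = 312.6 kWh
ceiling fan: 28.4 W × 15.1 h × 7 d = 3,002 Wh = 3.002 kWh
window air conditioner: 663.1 W × 8.84 h × 7 d = 41,033 Wh = 41.03 kWh
pool pump: 808.1 W × 7.3 h × 7 d = 41,294 Wh = 41.29 kWh
Total energy = 312.6 + 3.002 + 41.03 + 41.29 = 397.9 kWh
Cost = 397.9 kWh × €0.141 = €56.11 ≈ €56

€56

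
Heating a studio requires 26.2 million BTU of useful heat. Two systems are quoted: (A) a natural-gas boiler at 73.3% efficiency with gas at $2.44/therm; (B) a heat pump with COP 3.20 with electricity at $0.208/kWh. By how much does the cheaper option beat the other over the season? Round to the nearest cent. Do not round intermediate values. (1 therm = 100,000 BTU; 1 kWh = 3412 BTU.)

$373.02

Heat load = 26.2 × 10⁶ BTU = 26,200,000 BTU
Gas: input = 26,200,000 / 0.733 = 35,743,520 BTU = 357.4 therm → 357.4 × $2.44 = $872.14
Heat pump: 26,200,000 BTU / 3412 = 7,679 kWh heat; / 3.20 = 2,400 kWh in → × $0.208 = $499.12
Difference = |$872.14 − $499.12| = $373.02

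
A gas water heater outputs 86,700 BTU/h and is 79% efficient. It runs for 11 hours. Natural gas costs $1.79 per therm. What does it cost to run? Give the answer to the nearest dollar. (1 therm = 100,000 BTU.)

$22

Heat delivered = 86,700 BTU/h × 11 h = 953,700 BTU
Gas input = 953,700 / 0.79 = 1,207,215 BTU
= 1,207,215 / 100,000 = 12.07 therm
Cost = 12.07 × $1.79/therm = $21.61 ≈ $22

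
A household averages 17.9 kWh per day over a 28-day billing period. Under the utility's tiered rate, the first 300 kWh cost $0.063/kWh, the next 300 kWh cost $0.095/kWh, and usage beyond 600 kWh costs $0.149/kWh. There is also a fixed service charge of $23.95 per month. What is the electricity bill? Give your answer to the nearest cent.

Usage = 17.9 kWh/day × 28 days = 501.2 kWh
First 300 kWh × $0.063 = $18.90
Next 201.2 kWh × $0.095 = $19.11
Remaining tier: 0 kWh (not reached)
Energy charge = $38.01; + service $23.95 = $61.96

$61.96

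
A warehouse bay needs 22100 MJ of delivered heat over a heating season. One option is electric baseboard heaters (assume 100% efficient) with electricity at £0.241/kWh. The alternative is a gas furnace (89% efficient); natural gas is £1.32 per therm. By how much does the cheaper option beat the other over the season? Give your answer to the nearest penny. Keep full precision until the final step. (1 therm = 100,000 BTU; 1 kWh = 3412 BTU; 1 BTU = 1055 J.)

Heat load = 22100 MJ = 22,100,000,000 J / 1055 = 20,947,867 BTU
Gas: input = 20,947,867 / 0.89 = 23,536,930 BTU = 235.4 therm → 235.4 × £1.32 = £310.69
Electric: 20,947,867 BTU / 3412 = 6,139 kWh → × £0.241 = £1,479.61
Difference = |£310.69 − £1,479.61| = £1,168.92

£1168.92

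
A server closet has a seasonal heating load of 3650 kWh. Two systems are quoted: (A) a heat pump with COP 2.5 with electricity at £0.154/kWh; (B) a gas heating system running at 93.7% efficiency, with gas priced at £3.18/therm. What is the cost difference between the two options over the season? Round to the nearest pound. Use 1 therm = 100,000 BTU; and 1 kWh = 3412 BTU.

£198

Heat load = 3650 kWh × 3412 = 12,453,800 BTU
Gas: input = 12,453,800 / 0.937 = 13,291,142 BTU = 132.9 therm → 132.9 × £3.18 = £422.66
Heat pump: 12,453,800 BTU / 3412 = 3,650 kWh heat; / 2.5 = 1,460 kWh in → × £0.154 = £224.84
Difference = |£422.66 − £224.84| = £197.82 ≈ £198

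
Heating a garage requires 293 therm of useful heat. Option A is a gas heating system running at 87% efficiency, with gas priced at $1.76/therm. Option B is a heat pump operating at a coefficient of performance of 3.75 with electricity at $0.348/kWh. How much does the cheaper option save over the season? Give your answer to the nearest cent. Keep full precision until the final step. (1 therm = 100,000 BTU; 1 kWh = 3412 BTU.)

$204.17

Heat load = 293 therm × 100,000 = 29,300,000 BTU
Gas: input = 29,300,000 / 0.870 = 33,678,161 BTU = 336.8 therm → 336.8 × $1.76 = $592.74
Heat pump: 29,300,000 BTU / 3412 = 8,587 kWh heat; / 3.75 = 2,290 kWh in → × $0.348 = $796.91
Difference = |$592.74 − $796.91| = $204.17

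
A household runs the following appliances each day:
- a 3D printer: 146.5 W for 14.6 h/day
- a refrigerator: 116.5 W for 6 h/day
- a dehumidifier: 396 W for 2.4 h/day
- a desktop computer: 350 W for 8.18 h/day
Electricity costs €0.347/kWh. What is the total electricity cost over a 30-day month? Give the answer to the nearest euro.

€69

3D printer: 146.5 W × 14.6 h × 30 d = 64,167 Wh = 64.17 kWh
refrigerator: 116.5 W × 6 h × 30 d = 20,970 Wh = 20.97 kWh
dehumidifier: 396 W × 2.4 h × 30 d = 28,512 Wh = 28.51 kWh
desktop computer: 350 W × 8.18 h × 30 d = 85,890 Wh = 85.89 kWh
Total energy = 64.17 + 20.97 + 28.51 + 85.89 = 199.5 kWh
Cost = 199.5 kWh × €0.347 = €69.24 ≈ €69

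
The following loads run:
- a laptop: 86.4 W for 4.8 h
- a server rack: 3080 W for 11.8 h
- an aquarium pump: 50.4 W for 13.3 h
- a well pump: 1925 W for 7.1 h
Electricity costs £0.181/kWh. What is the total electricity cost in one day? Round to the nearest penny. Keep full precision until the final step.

laptop: 86.4 W × 4.8 h = 415 Wh = 0.4147 kWh
server rack: 3080 W × 11.8 h = 36,344 Wh = 36.34 kWh
aquarium pump: 50.4 W × 13.3 h = 670 Wh = 0.6703 kWh
well pump: 1925 W × 7.1 h = 13,668 Wh = 13.67 kWh
Total energy = 0.4147 + 36.34 + 0.6703 + 13.67 = 51.1 kWh
Cost = 51.1 kWh × £0.181 = £9.25

£9.25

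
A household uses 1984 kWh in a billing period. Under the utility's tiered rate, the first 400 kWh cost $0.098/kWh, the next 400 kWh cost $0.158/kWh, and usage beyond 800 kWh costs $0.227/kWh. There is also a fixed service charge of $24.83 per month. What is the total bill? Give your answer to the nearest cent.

$396.00

First 400 kWh × $0.098 = $39.20
Next 400 kWh × $0.158 = $63.20
Remaining 1184 kWh × $0.227 = $268.77
Energy charge = $371.17; + service $24.83 = $396.00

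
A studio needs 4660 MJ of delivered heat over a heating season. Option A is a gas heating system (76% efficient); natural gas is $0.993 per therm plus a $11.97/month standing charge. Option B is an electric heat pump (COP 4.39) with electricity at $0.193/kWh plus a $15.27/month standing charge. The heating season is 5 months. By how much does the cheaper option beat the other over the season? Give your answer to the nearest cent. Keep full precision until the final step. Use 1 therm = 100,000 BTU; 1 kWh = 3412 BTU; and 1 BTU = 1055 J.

$15.70

Heat load = 4660 MJ = 4,660,000,000 J / 1055 = 4,417,062 BTU
Gas: input = 4,417,062 / 0.76 = 5,811,923 BTU = 58.12 therm → 58.12 × $0.993 = $57.71; + 5 × $11.97 standing = $117.56
Heat pump: 4,417,062 BTU / 3412 = 1,295 kWh heat; / 4.39 = 294.9 kWh in → × $0.193 = $56.91; + 5 × $15.27 standing = $133.26
Difference = |$117.56 − $133.26| = $15.70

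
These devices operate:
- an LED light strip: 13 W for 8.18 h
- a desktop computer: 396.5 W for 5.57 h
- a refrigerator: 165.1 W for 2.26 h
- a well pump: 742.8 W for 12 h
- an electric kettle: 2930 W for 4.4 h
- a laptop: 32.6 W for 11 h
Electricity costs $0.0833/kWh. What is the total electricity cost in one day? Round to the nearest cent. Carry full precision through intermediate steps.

LED light strip: 13 W × 8.18 h = 106 Wh = 0.1063 kWh
desktop computer: 396.5 W × 5.57 h = 2,209 Wh = 2.209 kWh
refrigerator: 165.1 W × 2.26 h = 373 Wh = 0.3731 kWh
well pump: 742.8 W × 12 h = 8,914 Wh = 8.914 kWh
electric kettle: 2930 W × 4.4 h = 12,892 Wh = 12.89 kWh
laptop: 32.6 W × 11 h = 359 Wh = 0.3586 kWh
Total energy = 0.1063 + 2.209 + 0.3731 + 8.914 + 12.89 + 0.3586 = 24.85 kWh
Cost = 24.85 kWh × $0.0833 = $2.07

$2.07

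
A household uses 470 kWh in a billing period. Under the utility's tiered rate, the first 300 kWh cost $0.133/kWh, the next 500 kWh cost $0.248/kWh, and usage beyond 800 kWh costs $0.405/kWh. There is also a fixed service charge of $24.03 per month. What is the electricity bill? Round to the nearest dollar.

$106

First 300 kWh × $0.133 = $39.90
Next 170 kWh × $0.248 = $42.16
Remaining tier: 0 kWh (not reached)
Energy charge = $82.06; + service $24.03 = $106.09 ≈ $106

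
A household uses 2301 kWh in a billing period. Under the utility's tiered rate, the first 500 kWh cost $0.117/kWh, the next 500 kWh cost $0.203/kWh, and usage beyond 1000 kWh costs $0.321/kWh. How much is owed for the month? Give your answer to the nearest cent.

First 500 kWh × $0.117 = $58.50
Next 500 kWh × $0.203 = $101.50
Remaining 1301 kWh × $0.321 = $417.62
Total = $577.62

$577.62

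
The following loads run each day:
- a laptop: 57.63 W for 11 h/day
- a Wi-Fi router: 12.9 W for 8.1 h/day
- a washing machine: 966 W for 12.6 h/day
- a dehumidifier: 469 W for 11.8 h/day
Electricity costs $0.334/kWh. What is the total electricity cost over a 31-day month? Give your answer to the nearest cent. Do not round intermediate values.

laptop: 57.63 W × 11 h × 31 d = 19,652 Wh = 19.65 kWh
Wi-Fi router: 12.9 W × 8.1 h × 31 d = 3,239 Wh = 3.239 kWh
washing machine: 966 W × 12.6 h × 31 d = 377,320 Wh = 377.3 kWh
dehumidifier: 469 W × 11.8 h × 31 d = 171,560 Wh = 171.6 kWh
Total energy = 19.65 + 3.239 + 377.3 + 171.6 = 571.8 kWh
Cost = 571.8 kWh × $0.334 = $190.97

$190.97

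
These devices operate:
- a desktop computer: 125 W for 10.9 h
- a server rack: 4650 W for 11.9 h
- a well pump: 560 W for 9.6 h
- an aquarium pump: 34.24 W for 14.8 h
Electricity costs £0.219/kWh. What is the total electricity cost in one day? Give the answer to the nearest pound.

desktop computer: 125 W × 10.9 h = 1,362 Wh = 1.363 kWh
server rack: 4650 W × 11.9 h = 55,335 Wh = 55.34 kWh
well pump: 560 W × 9.6 h = 5,376 Wh = 5.376 kWh
aquarium pump: 34.24 W × 14.8 h = 507 Wh = 0.5068 kWh
Total energy = 1.363 + 55.34 + 5.376 + 0.5068 = 62.58 kWh
Cost = 62.58 kWh × £0.219 = £13.71 ≈ £14

£14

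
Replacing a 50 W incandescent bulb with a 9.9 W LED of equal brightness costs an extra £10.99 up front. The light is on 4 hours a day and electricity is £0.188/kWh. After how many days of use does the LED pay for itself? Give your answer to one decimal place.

364.4 days

Power saved = 50 − 9.9 = 40.1 W
Daily energy saved = 40.1 W × 4 h = 160.4 Wh = 0.1604 kWh
Daily savings = 0.1604 × £0.188 = £0.0302
Payback = £10.99 / £0.0302 per day = 364.4 days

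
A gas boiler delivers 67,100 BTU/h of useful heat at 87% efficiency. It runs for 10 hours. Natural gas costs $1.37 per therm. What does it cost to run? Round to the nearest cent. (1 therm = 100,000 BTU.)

$10.57

Heat delivered = 67,100 BTU/h × 10 h = 671,000 BTU
Gas input = 671,000 / 0.87 = 771,264 BTU
= 771,264 / 100,000 = 7.713 therm
Cost = 7.713 × $1.37/therm = $10.57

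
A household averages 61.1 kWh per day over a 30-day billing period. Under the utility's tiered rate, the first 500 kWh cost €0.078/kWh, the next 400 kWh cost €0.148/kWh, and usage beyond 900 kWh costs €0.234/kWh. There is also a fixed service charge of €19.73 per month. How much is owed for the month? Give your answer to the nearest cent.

€336.25

Usage = 61.1 kWh/day × 30 days = 1833 kWh
First 500 kWh × €0.078 = €39.00
Next 400 kWh × €0.148 = €59.20
Remaining 933 kWh × €0.234 = €218.32
Energy charge = €316.52; + service €19.73 = €336.25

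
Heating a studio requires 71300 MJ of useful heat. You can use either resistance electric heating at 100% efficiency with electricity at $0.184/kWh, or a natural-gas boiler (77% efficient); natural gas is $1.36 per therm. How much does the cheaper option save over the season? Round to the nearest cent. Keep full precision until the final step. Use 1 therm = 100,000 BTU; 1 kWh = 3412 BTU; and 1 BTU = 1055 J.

Heat load = 71300 MJ = 71,300,000,000 J / 1055 = 67,582,938 BTU
Gas: input = 67,582,938 / 0.77 = 87,770,050 BTU = 877.7 therm → 877.7 × $1.36 = $1,193.67
Electric: 67,582,938 BTU / 3412 = 19,810 kWh → × $0.184 = $3,644.57
Difference = |$1,193.67 − $3,644.57| = $2,450.89

$2450.89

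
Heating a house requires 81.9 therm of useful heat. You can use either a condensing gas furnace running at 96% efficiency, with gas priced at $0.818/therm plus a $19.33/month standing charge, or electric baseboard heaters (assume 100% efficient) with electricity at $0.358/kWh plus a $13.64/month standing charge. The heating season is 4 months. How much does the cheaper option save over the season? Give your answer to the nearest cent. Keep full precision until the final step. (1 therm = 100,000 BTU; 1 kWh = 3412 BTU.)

Heat load = 81.9 therm × 100,000 = 8,190,000 BTU
Gas: input = 8,190,000 / 0.96 = 8,531,250 BTU = 85.31 therm → 85.31 × $0.818 = $69.79; + 4 × $19.33 standing = $147.11
Electric: 8,190,000 BTU / 3412 = 2,400 kWh → × $0.358 = $859.33; + 4 × $13.64 standing = $913.89
Difference = |$147.11 − $913.89| = $766.78

$766.78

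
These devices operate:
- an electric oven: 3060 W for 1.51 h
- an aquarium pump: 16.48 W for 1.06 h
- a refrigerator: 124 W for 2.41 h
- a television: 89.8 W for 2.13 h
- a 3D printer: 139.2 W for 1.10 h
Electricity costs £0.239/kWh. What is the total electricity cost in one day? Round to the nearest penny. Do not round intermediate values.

electric oven: 3060 W × 1.51 h = 4,621 Wh = 4.621 kWh
aquarium pump: 16.48 W × 1.06 h = 17 Wh = 0.01747 kWh
refrigerator: 124 W × 2.41 h = 299 Wh = 0.2988 kWh
television: 89.8 W × 2.13 h = 191 Wh = 0.1913 kWh
3D printer: 139.2 W × 1.10 h = 153 Wh = 0.1531 kWh
Total energy = 4.621 + 0.01747 + 0.2988 + 0.1913 + 0.1531 = 5.281 kWh
Cost = 5.281 kWh × £0.239 = £1.26

£1.26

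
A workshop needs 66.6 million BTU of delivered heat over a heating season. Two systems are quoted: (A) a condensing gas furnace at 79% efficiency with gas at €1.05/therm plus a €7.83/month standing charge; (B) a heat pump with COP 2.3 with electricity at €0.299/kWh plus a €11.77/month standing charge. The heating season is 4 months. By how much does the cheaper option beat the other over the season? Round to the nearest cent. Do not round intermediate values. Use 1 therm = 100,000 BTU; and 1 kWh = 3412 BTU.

Heat load = 66.6 × 10⁶ BTU = 66,600,000 BTU
Gas: input = 66,600,000 / 0.79 = 84,303,797 BTU = 843 therm → 843 × €1.05 = €885.19; + 4 × €7.83 standing = €916.51
Heat pump: 66,600,000 BTU / 3412 = 19,520 kWh heat; / 2.3 = 8,487 kWh in → × €0.299 = €2,537.51; + 4 × €11.77 standing = €2,584.59
Difference = |€916.51 − €2,584.59| = €1,668.08

€1668.08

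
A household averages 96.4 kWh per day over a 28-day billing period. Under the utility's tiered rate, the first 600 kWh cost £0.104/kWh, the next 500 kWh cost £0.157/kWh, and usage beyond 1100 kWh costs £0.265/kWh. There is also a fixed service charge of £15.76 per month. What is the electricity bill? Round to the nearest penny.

£580.45

Usage = 96.4 kWh/day × 28 days = 2699.2 kWh
First 600 kWh × £0.104 = £62.40
Next 500 kWh × £0.157 = £78.50
Remaining 1599.2 kWh × £0.265 = £423.79
Energy charge = £564.69; + service £15.76 = £580.45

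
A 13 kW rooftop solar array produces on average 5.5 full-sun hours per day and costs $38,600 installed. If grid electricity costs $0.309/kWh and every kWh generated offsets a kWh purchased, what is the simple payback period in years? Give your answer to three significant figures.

Daily generation = 13 kW × 5.5 h = 71.5 kWh
Annual generation = 71.5 × 365 = 26098 kWh
Annual savings = 26098 × $0.309 = $8,064.13
Payback = $38,600 / $8,064.13 = 4.79 years

4.79 years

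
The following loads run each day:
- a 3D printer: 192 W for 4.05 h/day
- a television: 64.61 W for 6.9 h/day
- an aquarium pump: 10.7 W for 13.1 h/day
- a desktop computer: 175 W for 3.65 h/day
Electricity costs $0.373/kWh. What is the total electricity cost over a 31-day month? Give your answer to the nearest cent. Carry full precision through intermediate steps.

3D printer: 192 W × 4.05 h × 31 d = 24,106 Wh = 24.11 kWh
television: 64.61 W × 6.9 h × 31 d = 13,820 Wh = 13.82 kWh
aquarium pump: 10.7 W × 13.1 h × 31 d = 4,345 Wh = 4.345 kWh
desktop computer: 175 W × 3.65 h × 31 d = 19,801 Wh = 19.8 kWh
Total energy = 24.11 + 13.82 + 4.345 + 19.8 = 62.07 kWh
Cost = 62.07 kWh × $0.373 = $23.15

$23.15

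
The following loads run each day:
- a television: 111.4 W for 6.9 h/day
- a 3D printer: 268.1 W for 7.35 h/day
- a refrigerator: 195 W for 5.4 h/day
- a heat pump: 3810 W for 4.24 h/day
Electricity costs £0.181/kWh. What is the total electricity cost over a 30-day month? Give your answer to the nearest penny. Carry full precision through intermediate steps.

television: 111.4 W × 6.9 h × 30 d = 23,060 Wh = 23.06 kWh
3D printer: 268.1 W × 7.35 h × 30 d = 59,116 Wh = 59.12 kWh
refrigerator: 195 W × 5.4 h × 30 d = 31,590 Wh = 31.59 kWh
heat pump: 3810 W × 4.24 h × 30 d = 484,632 Wh = 484.6 kWh
Total energy = 23.06 + 59.12 + 31.59 + 484.6 = 598.4 kWh
Cost = 598.4 kWh × £0.181 = £108.31

£108.31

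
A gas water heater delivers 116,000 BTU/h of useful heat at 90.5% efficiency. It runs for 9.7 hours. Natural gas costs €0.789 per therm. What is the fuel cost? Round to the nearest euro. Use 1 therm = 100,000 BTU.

Heat delivered = 116,000 BTU/h × 9.7 h = 1,125,200 BTU
Gas input = 1,125,200 / 0.905 = 1,243,315 BTU
= 1,243,315 / 100,000 = 12.43 therm
Cost = 12.43 × €0.789/therm = €9.81 ≈ €10

€10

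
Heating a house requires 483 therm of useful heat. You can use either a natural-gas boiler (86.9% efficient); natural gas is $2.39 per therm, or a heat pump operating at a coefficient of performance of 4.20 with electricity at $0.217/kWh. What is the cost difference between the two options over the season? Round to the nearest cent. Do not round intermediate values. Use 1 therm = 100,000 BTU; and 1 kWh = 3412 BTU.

Heat load = 483 therm × 100,000 = 48,300,000 BTU
Gas: input = 48,300,000 / 0.869 = 55,581,128 BTU = 555.8 therm → 555.8 × $2.39 = $1,328.39
Heat pump: 48,300,000 BTU / 3412 = 14,160 kWh heat; / 4.20 = 3,370 kWh in → × $0.217 = $731.39
Difference = |$1,328.39 − $731.39| = $597.00

$597.00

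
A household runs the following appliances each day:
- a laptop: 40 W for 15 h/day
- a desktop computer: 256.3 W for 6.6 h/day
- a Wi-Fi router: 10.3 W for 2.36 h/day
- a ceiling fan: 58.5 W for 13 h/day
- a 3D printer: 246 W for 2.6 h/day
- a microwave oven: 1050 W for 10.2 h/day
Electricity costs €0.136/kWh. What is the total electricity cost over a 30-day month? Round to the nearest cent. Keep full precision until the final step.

€58.86

laptop: 40 W × 15 h × 30 d = 18,000 Wh = 18 kWh
desktop computer: 256.3 W × 6.6 h × 30 d = 50,747 Wh = 50.75 kWh
Wi-Fi router: 10.3 W × 2.36 h × 30 d = 729 Wh = 0.7292 kWh
ceiling fan: 58.5 W × 13 h × 30 d = 22,815 Wh = 22.82 kWh
3D printer: 246 W × 2.6 h × 30 d = 19,188 Wh = 19.19 kWh
microwave oven: 1050 W × 10.2 h × 30 d = 321,300 Wh = 321.3 kWh
Total energy = 18 + 50.75 + 0.7292 + 22.82 + 19.19 + 321.3 = 432.8 kWh
Cost = 432.8 kWh × €0.136 = €58.86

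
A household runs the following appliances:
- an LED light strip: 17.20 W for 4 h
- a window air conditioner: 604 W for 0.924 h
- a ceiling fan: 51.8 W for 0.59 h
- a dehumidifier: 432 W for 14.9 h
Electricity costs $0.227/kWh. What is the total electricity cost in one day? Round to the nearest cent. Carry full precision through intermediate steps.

LED light strip: 17.20 W × 4 h = 69 Wh = 0.0688 kWh
window air conditioner: 604 W × 0.924 h = 558 Wh = 0.5581 kWh
ceiling fan: 51.8 W × 0.59 h = 31 Wh = 0.03056 kWh
dehumidifier: 432 W × 14.9 h = 6,437 Wh = 6.437 kWh
Total energy = 0.0688 + 0.5581 + 0.03056 + 6.437 = 7.094 kWh
Cost = 7.094 kWh × $0.227 = $1.61

$1.61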